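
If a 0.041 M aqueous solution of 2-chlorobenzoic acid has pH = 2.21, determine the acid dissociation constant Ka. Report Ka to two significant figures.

Ka = 1.1 × 10^-3

[H+] = 10^(-2.21) = 6.17 × 10^-3 M
At equilibrium [HA] = 0.041 − 6.17 × 10^-3 = 3.48 × 10^-2 M
Ka = [H+][A-]/[HA] = (6.17 × 10^-3)² / 3.48 × 10^-2 = 1.1 × 10^-3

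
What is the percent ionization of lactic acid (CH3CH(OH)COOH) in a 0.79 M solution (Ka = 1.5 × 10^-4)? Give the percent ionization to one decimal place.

1.4%

CH3CH(OH)COOH ⇌ CH3CH(OH)COO- + H+; let x = [H+] at equilibrium.
x ≈ √(Ka·C₀) = √(1.5 × 10^-4 × 0.79) = 1.09 × 10^-2 M
% ionization = x/C₀ × 100% = 1.09 × 10^-2/0.79 × 100% = 1.4%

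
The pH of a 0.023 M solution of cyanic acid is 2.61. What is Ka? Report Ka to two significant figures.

Ka = 2.9 × 10^-4

[H+] = 10^(-2.61) = 2.45 × 10^-3 M
At equilibrium [HA] = 0.023 − 2.45 × 10^-3 = 2.05 × 10^-2 M
Ka = [H+][A-]/[HA] = (2.45 × 10^-3)² / 2.05 × 10^-2 = 2.9 × 10^-4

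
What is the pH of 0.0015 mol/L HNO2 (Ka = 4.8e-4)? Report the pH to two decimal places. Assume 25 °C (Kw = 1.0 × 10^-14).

pH = 3.19

HNO2 ⇌ NO2- + H+
From the ICE table, Ka = [H+]²/(0.0015 − [H+]) = 4.8 × 10^-4.
Here C₀/Ka ≈ 3.12, so the small-[H+] approximation fails. Use the quadratic:
[H+] = [−0.00048 + √(0.00048² + 2.88e-06)]/2 = 6.42 × 10^-4 M
pH = −log(6.42 × 10^-4) = 3.19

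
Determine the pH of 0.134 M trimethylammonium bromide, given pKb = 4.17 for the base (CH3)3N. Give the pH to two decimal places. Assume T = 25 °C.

pH = 5.35

(CH3)3NH+ is the conjugate acid of the weak base (CH3)3N.
Kb = 10^(−4.17) = 6.76 × 10^-5
Ka = Kw/Kb = 1.0×10^-14 / 6.76 × 10^-5 = 1.48 × 10^-10
From the ICE table, Ka = [H+]²/(0.134 − [H+]) = 1.48 × 10^-10.
Neglecting [H+] in the denominator: [H+] = √(1.48 × 10^-10 × 0.134) = 4.45 × 10^-6 M
([H+]/C₀ = 0.0033% < 5%, so the approximation holds.)
pH = −log[H+] = −log(4.45 × 10^-6) = 5.35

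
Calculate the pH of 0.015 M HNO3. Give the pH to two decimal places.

pH = 1.82

HNO3 is a strong acid and dissociates completely, so [H+] = 0.015 M.
pH = -log(0.015) = 1.82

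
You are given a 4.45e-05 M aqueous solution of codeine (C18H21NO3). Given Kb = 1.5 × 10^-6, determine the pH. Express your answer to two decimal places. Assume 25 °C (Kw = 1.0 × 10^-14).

C18H21NO3 + H2O ⇌ C18H22NO3+ + OH-
Kb = [OH-]²/(4.45e-05 − [OH-]) = 1.5 × 10^-6
The 5% rule fails; solving [OH-]² + Kb·[OH-] − Kb·C₀ = 0 exactly:
[OH-] = (−Kb + √(Kb² + 4·Kb·C₀))/2 = 7.45 × 10^-6 M
pOH = 5.13, so pH = 14.00 − pOH = 8.87

pH = 8.87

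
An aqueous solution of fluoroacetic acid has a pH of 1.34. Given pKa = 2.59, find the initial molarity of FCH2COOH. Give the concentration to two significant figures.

C₀ = 8.6 × 10^-1 M

[H+] = 10^(-1.34) = 4.57 × 10^-2 M = x
Ka = 10^(−2.59) = 2.57 × 10^-3
Ka = x²/(C₀ − x) ⇒ C₀ = x + x²/Ka
C₀ = 4.57 × 10^-2 + (4.57 × 10^-2)²/(2.57 × 10^-3) = 8.58 × 10^-1 M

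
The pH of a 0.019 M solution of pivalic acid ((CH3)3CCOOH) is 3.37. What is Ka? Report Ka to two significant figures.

[H+] = 10^(-3.37) = 4.27 × 10^-4 M
At equilibrium [HA] = 0.019 − 4.27 × 10^-4 = 1.86 × 10^-2 M
Ka = [H+][A-]/[HA] = (4.27 × 10^-4)² / 1.86 × 10^-2 = 9.8 × 10^-6

Ka = 9.8 × 10^-6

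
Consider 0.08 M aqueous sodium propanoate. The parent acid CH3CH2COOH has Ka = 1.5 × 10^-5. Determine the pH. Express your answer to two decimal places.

CH3CH2COO- is the conjugate base of the weak acid CH3CH2COOH.
Kb = Kw/Ka = 1.0×10^-14 / 1.5 × 10^-5 = 6.67 × 10^-10
From the ICE table, Kb = x²/(0.08 − x) = 6.67 × 10^-10.
Neglecting x in the denominator: x = √(6.67 × 10^-10 × 0.08) = 7.30 × 10^-6 M
pOH = −log(7.30 × 10^-6) = 5.14; pH = 14.00 − 5.14 = 8.86

pH = 8.86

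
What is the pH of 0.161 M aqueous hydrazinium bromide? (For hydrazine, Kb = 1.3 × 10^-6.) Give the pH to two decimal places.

pH = 4.45

N2H5+ is the conjugate acid of the weak base N2H4.
Ka = Kw/Kb = 1.0×10^-14 / 1.3 × 10^-6 = 7.69 × 10^-9
Ka = x²/(0.161 − x) = 7.69 × 10^-9
Neglecting x in the denominator: x = √(7.69 × 10^-9 × 0.161) = 3.52 × 10^-5 M
(x/C₀ = 0.022% < 5%, so the approximation holds.)
pH = −log(3.52 × 10^-5) = 4.45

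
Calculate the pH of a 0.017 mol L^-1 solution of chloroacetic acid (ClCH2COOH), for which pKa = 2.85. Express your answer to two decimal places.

ClCH2COOH ⇌ ClCH2COO- + H+
Ka = 10^(−2.85) = 1.41 × 10^-3
From the ICE table, Ka = [H+]²/(0.017 − [H+]) = 1.41 × 10^-3.
Here C₀/Ka ≈ 12.1, so the small-[H+] approximation fails. Use the quadratic:
[H+] = (−Ka + √(Ka² + 4·Ka·C₀))/2 = 4.24 × 10^-3 M
pH = −log(4.24 × 10^-3) = 2.37

pH = 2.37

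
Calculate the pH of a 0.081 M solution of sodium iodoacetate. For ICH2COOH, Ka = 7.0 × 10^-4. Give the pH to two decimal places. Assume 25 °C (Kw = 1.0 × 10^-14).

pH = 8.03

ICH2COO- is the conjugate base of the weak acid ICH2COOH.
Kb = Kw/Ka = 1.0×10^-14 / 7.0 × 10^-4 = 1.43 × 10^-11
From the ICE table, Kb = [OH-]²/(0.081 − [OH-]) = 1.43 × 10^-11.
Assume [OH-] ≪ 0.081: [OH-] ≈ √(1.43 × 10^-11 × 0.081) = 1.08 × 10^-6 M
pOH = 5.97, so pH = 14.00 − pOH = 8.03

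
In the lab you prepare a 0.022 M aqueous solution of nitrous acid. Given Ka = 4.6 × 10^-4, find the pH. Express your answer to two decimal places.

HNO2 ⇌ NO2- + H+
Let x = [H+] at equilibrium. Ka = x²/(0.022 − x).
The 5% rule fails; solving x² + Ka·x − Ka·C₀ = 0 exactly:
x = (−Ka + √(Ka² + 4·Ka·C₀))/2 = 2.96 × 10^-3 M
pH = −log(2.96 × 10^-3) = 2.53

pH = 2.53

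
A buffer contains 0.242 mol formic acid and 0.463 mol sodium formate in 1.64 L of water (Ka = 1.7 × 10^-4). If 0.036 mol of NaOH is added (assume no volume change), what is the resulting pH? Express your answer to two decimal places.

OH- converts HCOOH to HCOO-: HCOOH → 0.206 mol, HCOO- → 0.499 mol.
pKa = −log(1.7 × 10^-4) = 3.770
Henderson–Hasselbalch with mole ratio 0.499/0.206: pH = 3.770 + (+0.384)

pH = 4.15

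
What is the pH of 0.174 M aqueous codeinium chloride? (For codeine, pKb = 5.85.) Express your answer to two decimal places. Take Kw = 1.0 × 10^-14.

C18H22NO3+ is the conjugate acid of the weak base C18H21NO3.
Kb = 10^(−5.85) = 1.41 × 10^-6
Ka = Kw/Kb = 1.0×10^-14 / 1.41 × 10^-6 = 7.09 × 10^-9
From the ICE table, Ka = [H+]²/(0.174 − [H+]) = 7.09 × 10^-9.
Since Ka ≪ C₀, [H+] ≈ √(Ka·C₀) = 3.51 × 10^-5 M.
pH = −log[H+] = −log(3.51 × 10^-5) = 4.45

pH = 4.45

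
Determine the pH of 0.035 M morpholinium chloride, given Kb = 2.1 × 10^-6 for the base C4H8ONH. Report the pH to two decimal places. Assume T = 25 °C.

pH = 4.89

C4H8ONH2+ is the conjugate acid of the weak base C4H8ONH.
Ka = Kw/Kb = 1.0×10^-14 / 2.1 × 10^-6 = 4.76 × 10^-9
Ka = x²/(0.035 − x) = 4.76 × 10^-9
Since Ka ≪ C₀, x ≈ √(Ka·C₀) = 1.29 × 10^-5 M.
(x/C₀ = 0.037% < 5%, so the approximation holds.)
pH = −log[H+] = −log(1.29 × 10^-5) = 4.89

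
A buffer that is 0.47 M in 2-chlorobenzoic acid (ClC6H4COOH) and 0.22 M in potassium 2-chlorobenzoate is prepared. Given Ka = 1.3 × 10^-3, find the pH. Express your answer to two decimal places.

pKa = −log(1.3 × 10^-3) = 2.886
pH = pKa + log([A⁻]/[HA]) = 2.886 + log(0.22/0.47)
pH = 2.886 + (-0.330) = 2.56

pH = 2.56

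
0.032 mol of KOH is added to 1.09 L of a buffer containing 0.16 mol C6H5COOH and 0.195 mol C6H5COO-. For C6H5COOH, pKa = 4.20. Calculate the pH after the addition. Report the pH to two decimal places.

After neutralization: n(C6H5COOH) = 0.128 mol, n(C6H5COO-) = 0.227 mol.
Henderson–Hasselbalch with mole ratio 0.227/0.128: pH = 4.20 + (+0.249)

pH = 4.45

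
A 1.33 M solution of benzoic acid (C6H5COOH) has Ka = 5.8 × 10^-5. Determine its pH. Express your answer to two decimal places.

pH = 2.06

C6H5COOH ⇌ C6H5COO- + H+
From the ICE table, Ka = [H+]²/(1.33 − [H+]) = 5.8 × 10^-5.
Assume [H+] ≪ 1.33: [H+] ≈ √(5.8 × 10^-5 × 1.33) = 8.78 × 10^-3 M
([H+]/C₀ = 0.66% < 5%, so the approximation holds.)
pH = −log[H+] = −log(8.78 × 10^-3) = 2.06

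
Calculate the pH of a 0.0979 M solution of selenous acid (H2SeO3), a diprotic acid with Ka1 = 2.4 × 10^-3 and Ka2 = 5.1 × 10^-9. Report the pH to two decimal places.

Ka1 ≫ Ka2, so treat the first dissociation as the only significant source of H+.
Ka1 = x²/(0.0979 − x) = 2.4 × 10^-3
Solving the quadratic: x = (−Ka1 + √(Ka1² + 4·Ka1·C₀))/2 = 1.42 × 10^-2 M
pH = −log(1.42 × 10^-2) = 1.85

pH = 1.85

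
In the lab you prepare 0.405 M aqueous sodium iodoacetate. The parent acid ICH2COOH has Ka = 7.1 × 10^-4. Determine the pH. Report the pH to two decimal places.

ICH2COO- is the conjugate base of the weak acid ICH2COOH.
Kb = Kw/Ka = 1.0×10^-14 / 7.1 × 10^-4 = 1.41 × 10^-11
Kb = [OH-]²/(0.405 − [OH-]) = 1.41 × 10^-11
Since Kb ≪ C₀, [OH-] ≈ √(Kb·C₀) = 2.39 × 10^-6 M.
Check: 0.00059% ionized — well under 5%, approximation valid.
pOH = −log(2.39 × 10^-6) = 5.62; pH = 14.00 − 5.62 = 8.38

pH = 8.38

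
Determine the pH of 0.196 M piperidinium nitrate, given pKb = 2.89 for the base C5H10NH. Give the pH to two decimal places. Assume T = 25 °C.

C5H10NH2+ is the conjugate acid of the weak base C5H10NH.
Kb = 10^(−2.89) = 1.29 × 10^-3
Ka = Kw/Kb = 1.0×10^-14 / 1.29 × 10^-3 = 7.75 × 10^-12
From the ICE table, Ka = x²/(0.196 − x) = 7.75 × 10^-12.
Neglecting x in the denominator: x = √(7.75 × 10^-12 × 0.196) = 1.23 × 10^-6 M
(x/C₀ = 0.00063% < 5%, so the approximation holds.)
pH = −log(1.23 × 10^-6) = 5.91

pH = 5.91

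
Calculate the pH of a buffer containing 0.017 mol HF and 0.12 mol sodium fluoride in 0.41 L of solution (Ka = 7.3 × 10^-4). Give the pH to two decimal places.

pKa = −log(7.3 × 10^-4) = 3.137
pH = pKa + log([A⁻]/[HA]) = 3.137 + log(0.12/0.017)
pH = 3.137 + (+0.849) = 3.99

pH = 3.99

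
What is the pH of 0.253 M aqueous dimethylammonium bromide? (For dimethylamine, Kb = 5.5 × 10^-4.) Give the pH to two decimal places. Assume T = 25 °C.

pH = 5.67

(CH3)2NH2+ is the conjugate acid of the weak base (CH3)2NH.
Ka = Kw/Kb = 1.0×10^-14 / 5.5 × 10^-4 = 1.82 × 10^-11
From the ICE table, Ka = [H+]²/(0.253 − [H+]) = 1.82 × 10^-11.
Since Ka ≪ C₀, [H+] ≈ √(Ka·C₀) = 2.15 × 10^-6 M.
pH = −log(2.15 × 10^-6) = 5.67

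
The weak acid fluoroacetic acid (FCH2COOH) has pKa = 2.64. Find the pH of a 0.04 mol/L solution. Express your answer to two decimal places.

FCH2COOH ⇌ FCH2COO- + H+
Ka = 10^(−2.64) = 2.29 × 10^-3
From the ICE table, Ka = [H+]²/(0.04 − [H+]) = 2.29 × 10^-3.
Here C₀/Ka ≈ 17.5, so the small-[H+] approximation fails. Use the quadratic:
[H+] = (−Ka + √(Ka² + 4·Ka·C₀))/2 = 8.49 × 10^-3 M
pH = −log(8.49 × 10^-3) = 2.07

pH = 2.07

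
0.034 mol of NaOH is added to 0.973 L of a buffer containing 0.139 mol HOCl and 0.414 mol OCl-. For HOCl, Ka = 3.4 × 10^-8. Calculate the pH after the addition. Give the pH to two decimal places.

pH = 8.10

OH- converts HOCl to OCl-: HOCl → 0.105 mol, OCl- → 0.448 mol.
pKa = −log(3.4 × 10^-8) = 7.469
pH = pKa + log(n_OCl-/n_HOCl) = 7.469 + log(0.448/0.105) = 7.469 + (+0.630)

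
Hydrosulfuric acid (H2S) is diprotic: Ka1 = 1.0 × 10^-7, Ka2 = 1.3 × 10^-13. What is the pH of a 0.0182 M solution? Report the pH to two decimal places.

pH = 4.37

Since Ka1 ≫ Ka2, the first ionization dominates [H+].
Ka1 = x²/(0.0182 − x) = 1.0 × 10^-7
x ≈ √(1.0 × 10^-7 × 0.0182) = 4.27 × 10^-5 M
pH = −log(4.27 × 10^-5) = 4.37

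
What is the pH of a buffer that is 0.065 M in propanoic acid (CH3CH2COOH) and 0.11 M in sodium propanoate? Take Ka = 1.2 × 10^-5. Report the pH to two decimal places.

pKa = −log(1.2 × 10^-5) = 4.921
pH = pKa + log([A⁻]/[HA]) = 4.921 + log(0.11/0.065)
pH = 4.921 + (+0.228) = 5.15

pH = 5.15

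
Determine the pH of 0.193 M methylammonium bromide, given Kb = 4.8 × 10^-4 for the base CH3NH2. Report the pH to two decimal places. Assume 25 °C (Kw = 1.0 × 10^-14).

CH3NH3+ is the conjugate acid of the weak base CH3NH2.
Ka = Kw/Kb = 1.0×10^-14 / 4.8 × 10^-4 = 2.08 × 10^-11
From the ICE table, Ka = [H+]²/(0.193 − [H+]) = 2.08 × 10^-11.
Assume [H+] ≪ 0.193: [H+] ≈ √(2.08 × 10^-11 × 0.193) = 2.00 × 10^-6 M
([H+]/C₀ = 0.001% < 5%, so the approximation holds.)
pH = −log[H+] = −log(2.00 × 10^-6) = 5.70

pH = 5.70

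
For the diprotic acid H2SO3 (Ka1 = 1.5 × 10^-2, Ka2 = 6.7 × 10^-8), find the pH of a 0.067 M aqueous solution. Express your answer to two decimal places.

Since Ka1 ≫ Ka2, the first ionization dominates [H+].
Ka1 = x²/(0.067 − x) = 1.5 × 10^-2
Solving the quadratic: x = (−Ka1 + √(Ka1² + 4·Ka1·C₀))/2 = 2.51 × 10^-2 M
pH = −log(2.51 × 10^-2) = 1.60

pH = 1.60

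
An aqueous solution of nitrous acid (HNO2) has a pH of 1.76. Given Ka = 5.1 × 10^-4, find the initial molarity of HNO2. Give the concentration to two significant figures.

[H+] = 10^(-1.76) = 1.74 × 10^-2 M = x
Ka = x²/(C₀ − x) ⇒ C₀ = x + x²/Ka
C₀ = 1.74 × 10^-2 + (1.74 × 10^-2)²/(5.1 × 10^-4) = 6.11 × 10^-1 M

C₀ = 6.1 × 10^-1 M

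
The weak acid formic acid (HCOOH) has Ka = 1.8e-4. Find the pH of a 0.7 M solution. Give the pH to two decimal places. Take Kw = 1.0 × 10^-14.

HCOOH ⇌ HCOO- + H+
Ka = [H+]²/(0.7 − [H+]) = 1.8 × 10^-4
Neglecting [H+] in the denominator: [H+] = √(1.8 × 10^-4 × 0.7) = 1.12 × 10^-2 M
([H+]/C₀ = 1.6% < 5%, so the approximation holds.)
pH = −log[H+] = −log(1.12 × 10^-2) = 1.95

pH = 1.95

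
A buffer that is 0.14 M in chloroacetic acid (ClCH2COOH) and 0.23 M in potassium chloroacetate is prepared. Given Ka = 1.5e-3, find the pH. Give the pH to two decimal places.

pKa = −log(1.5 × 10^-3) = 2.824
Using pH = pKa + log([base]/[acid]) with [base]/[acid] = 0.23/0.14:
pH = 2.824 + (+0.216) = 3.04

pH = 3.04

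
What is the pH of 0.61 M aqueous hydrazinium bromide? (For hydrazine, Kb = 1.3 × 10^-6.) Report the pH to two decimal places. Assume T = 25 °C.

pH = 4.16

N2H5+ is the conjugate acid of the weak base N2H4.
Ka = Kw/Kb = 1.0×10^-14 / 1.3 × 10^-6 = 7.69 × 10^-9
From the ICE table, Ka = x²/(0.61 − x) = 7.69 × 10^-9.
Since Ka ≪ C₀, x ≈ √(Ka·C₀) = 6.85 × 10^-5 M.
pH = −log[H+] = −log(6.85 × 10^-5) = 4.16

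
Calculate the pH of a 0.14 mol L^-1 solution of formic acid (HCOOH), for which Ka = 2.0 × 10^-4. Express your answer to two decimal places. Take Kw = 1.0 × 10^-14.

pH = 2.28

HCOOH ⇌ HCOO- + H+
Ka = [H+]²/(0.14 − [H+]) = 2.0 × 10^-4
Neglecting [H+] in the denominator: [H+] = √(2.0 × 10^-4 × 0.14) = 5.29 × 10^-3 M
Check: 3.8% ionized — well under 5%, approximation valid.
pH = −log(5.29 × 10^-3) = 2.28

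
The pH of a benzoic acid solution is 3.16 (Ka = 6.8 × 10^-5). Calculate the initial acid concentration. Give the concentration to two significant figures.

C₀ = 7.7 × 10^-3 M

[H+] = 10^(-3.16) = 6.92 × 10^-4 M = x
Ka = x²/(C₀ − x) ⇒ C₀ = x + x²/Ka
C₀ = 6.92 × 10^-4 + (6.92 × 10^-4)²/(6.8 × 10^-5) = 7.73 × 10^-3 M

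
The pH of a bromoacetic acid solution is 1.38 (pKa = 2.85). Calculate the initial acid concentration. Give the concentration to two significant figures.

[H+] = 10^(-1.38) = 4.17 × 10^-2 M = x
Ka = 10^(−2.85) = 1.41 × 10^-3
Ka = x²/(C₀ − x) ⇒ C₀ = x + x²/Ka
C₀ = 4.17 × 10^-2 + (4.17 × 10^-2)²/(1.41 × 10^-3) = 1.27 M

C₀ = 1.3 M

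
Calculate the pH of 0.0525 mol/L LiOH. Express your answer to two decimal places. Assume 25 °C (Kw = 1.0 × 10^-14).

pH = 12.72

LiOH is a strong base; [OH-] = 0.0525 M.
pOH = -log(0.0525) = 1.28
pH = 14.00 - 1.28 = 12.72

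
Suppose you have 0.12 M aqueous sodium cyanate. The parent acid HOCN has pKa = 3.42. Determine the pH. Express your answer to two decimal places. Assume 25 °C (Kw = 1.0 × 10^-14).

pH = 8.25

OCN- is the conjugate base of the weak acid HOCN.
Ka = 10^(−3.42) = 3.80 × 10^-4
Kb = Kw/Ka = 1.0×10^-14 / 3.80 × 10^-4 = 2.63 × 10^-11
From the ICE table, Kb = [OH-]²/(0.12 − [OH-]) = 2.63 × 10^-11.
Neglecting [OH-] in the denominator: [OH-] = √(2.63 × 10^-11 × 0.12) = 1.78 × 10^-6 M
([OH-]/C₀ = 0.0015% < 5%, so the approximation holds.)
pOH = −log(1.78 × 10^-6) = 5.75; pH = 14.00 − 5.75 = 8.25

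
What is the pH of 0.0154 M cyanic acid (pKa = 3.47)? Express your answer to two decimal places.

HOCN ⇌ OCN- + H+
Ka = 10^(−3.47) = 3.39 × 10^-4
From the ICE table, Ka = [H+]²/(0.0154 − [H+]) = 3.39 × 10^-4.
Here C₀/Ka ≈ 45.4, so the small-[H+] approximation fails. Use the quadratic:
[H+] = [−0.000339 + √(0.000339² + 2.09e-05)]/2 = 2.12 × 10^-3 M
pH = −log(2.12 × 10^-3) = 2.67

pH = 2.67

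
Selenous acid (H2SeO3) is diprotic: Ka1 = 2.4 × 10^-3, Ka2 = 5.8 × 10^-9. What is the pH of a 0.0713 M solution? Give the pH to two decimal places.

pH = 1.92

Ka1 ≫ Ka2, so treat the first dissociation as the only significant source of H+.
Ka1 = x²/(0.0713 − x) = 2.4 × 10^-3
Solving the quadratic: x = (−Ka1 + √(Ka1² + 4·Ka1·C₀))/2 = 1.19 × 10^-2 M
pH = −log(1.19 × 10^-2) = 1.92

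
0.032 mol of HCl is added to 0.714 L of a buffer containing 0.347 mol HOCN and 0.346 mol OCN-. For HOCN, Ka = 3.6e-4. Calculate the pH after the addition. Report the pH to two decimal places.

pH = 3.36

Added H+ converts OCN- to HOCN: HOCN → 0.379 mol, OCN- → 0.314 mol.
pKa = −log(3.6 × 10^-4) = 3.444
pH = pKa + log(n_OCN-/n_HOCN) = 3.444 + log(0.314/0.379) = 3.444 + (-0.082)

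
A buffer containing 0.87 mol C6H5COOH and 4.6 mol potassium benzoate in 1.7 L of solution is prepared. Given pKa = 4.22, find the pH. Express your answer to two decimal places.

pH = 4.94

Henderson–Hasselbalch: pH = pKa + log([C6H5COO-]/[C6H5COOH]) = 4.22 + log(4.6/0.87)
pH = 4.22 + (+0.723) = 4.94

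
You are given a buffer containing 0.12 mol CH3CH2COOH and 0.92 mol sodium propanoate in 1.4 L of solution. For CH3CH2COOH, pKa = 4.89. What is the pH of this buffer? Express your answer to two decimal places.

Henderson–Hasselbalch: pH = pKa + log([CH3CH2COO-]/[CH3CH2COOH]) = 4.89 + log(0.92/0.12)
pH = 4.89 + (+0.885) = 5.77

pH = 5.77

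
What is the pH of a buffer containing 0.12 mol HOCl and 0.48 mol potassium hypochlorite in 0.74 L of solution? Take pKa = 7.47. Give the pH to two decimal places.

Henderson–Hasselbalch: pH = pKa + log([OCl-]/[HOCl]) = 7.47 + log(0.48/0.12)
pH = 7.47 + (+0.602) = 8.07

pH = 8.07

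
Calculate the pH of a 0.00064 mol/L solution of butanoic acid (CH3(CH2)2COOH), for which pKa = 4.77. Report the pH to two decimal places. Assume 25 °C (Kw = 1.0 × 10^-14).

CH3(CH2)2COOH ⇌ CH3(CH2)2COO- + H+
Ka = 10^(−4.77) = 1.70 × 10^-5
Let x = [H+] at equilibrium. Ka = x²/(0.00064 − x).
Here C₀/Ka ≈ 37.6, so the small-x approximation fails. Use the quadratic:
x = [−1.7e-05 + √(1.7e-05² + 4.35e-08)]/2 = 9.62 × 10^-5 M
pH = −log(9.62 × 10^-5) = 4.02

pH = 4.02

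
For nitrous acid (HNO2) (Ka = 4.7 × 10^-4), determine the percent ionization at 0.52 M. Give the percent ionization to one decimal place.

3.0%

HNO2 ⇌ NO2- + H+; let x = [H+] at equilibrium.
x ≈ √(Ka·C₀) = √(4.7 × 10^-4 × 0.52) = 1.56 × 10^-2 M
% ionization = x/C₀ × 100% = 1.56 × 10^-2/0.52 × 100% = 3.0%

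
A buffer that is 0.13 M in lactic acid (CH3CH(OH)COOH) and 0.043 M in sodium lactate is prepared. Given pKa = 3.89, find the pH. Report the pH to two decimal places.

pH = 3.41

pH = pKa + log([A⁻]/[HA]) = 3.89 + log(0.043/0.13)
pH = 3.89 + (-0.480) = 3.41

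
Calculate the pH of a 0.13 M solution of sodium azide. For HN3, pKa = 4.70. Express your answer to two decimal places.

N3- is the conjugate base of the weak acid HN3.
Ka = 10^(−4.70) = 2.00 × 10^-5
Kb = Kw/Ka = 1.0×10^-14 / 2.00 × 10^-5 = 5.00 × 10^-10
Kb = [OH-]²/(0.13 − [OH-]) = 5.00 × 10^-10
Assume [OH-] ≪ 0.13: [OH-] ≈ √(5.00 × 10^-10 × 0.13) = 8.06 × 10^-6 M
pOH = −log(8.06 × 10^-6) = 5.09; pH = 14.00 − 5.09 = 8.91

pH = 8.91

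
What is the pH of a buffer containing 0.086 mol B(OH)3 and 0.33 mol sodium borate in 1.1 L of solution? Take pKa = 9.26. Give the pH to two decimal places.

pH = pKa + log([A⁻]/[HA]) = 9.26 + log(0.33/0.086)
pH = 9.26 + (+0.584) = 9.84

pH = 9.84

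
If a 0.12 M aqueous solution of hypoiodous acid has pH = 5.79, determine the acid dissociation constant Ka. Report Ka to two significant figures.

Ka = 2.2 × 10^-11

[H+] = 10^(-5.79) = 1.62 × 10^-6 M
At equilibrium [HA] = 0.12 − 1.62 × 10^-6 = 1.20 × 10^-1 M
Ka = [H+][A-]/[HA] = (1.62 × 10^-6)² / 1.20 × 10^-1 = 2.2 × 10^-11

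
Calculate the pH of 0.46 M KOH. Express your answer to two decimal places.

pH = 13.66

KOH is a strong base; [OH-] = 0.46 M.
pOH = -log(0.46) = 0.34
pH = 14.00 - 0.34 = 13.66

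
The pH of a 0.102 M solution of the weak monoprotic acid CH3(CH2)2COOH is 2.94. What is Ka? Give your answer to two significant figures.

[H+] = 10^(-2.94) = 1.15 × 10^-3 M
At equilibrium [HA] = 0.102 − 1.15 × 10^-3 = 1.01 × 10^-1 M
Ka = [H+][A-]/[HA] = (1.15 × 10^-3)² / 1.01 × 10^-1 = 1.3 × 10^-5

Ka = 1.3 × 10^-5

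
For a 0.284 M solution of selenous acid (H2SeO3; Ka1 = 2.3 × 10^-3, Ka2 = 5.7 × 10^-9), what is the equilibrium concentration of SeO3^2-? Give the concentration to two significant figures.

First ionization gives [H+] ≈ [HSeO3-] = 2.44 × 10^-2 M.
Second step: Ka2 = [H+][SeO3^2-]/[HSeO3-] ≈ [SeO3^2-] (since [H+] ≈ [HSeO3-]).
So [SeO3^2-] ≈ Ka2.

5.7 × 10^-9 M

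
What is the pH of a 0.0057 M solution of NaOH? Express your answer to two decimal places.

NaOH is a strong base; [OH-] = 0.0057 M.
pOH = -log(0.0057) = 2.24
pH = 14.00 - 2.24 = 11.76

pH = 11.76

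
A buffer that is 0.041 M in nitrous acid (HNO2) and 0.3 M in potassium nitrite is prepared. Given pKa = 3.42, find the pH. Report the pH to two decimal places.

pH = pKa + log([A⁻]/[HA]) = 3.42 + log(0.3/0.041)
pH = 3.42 + (+0.864) = 4.28

pH = 4.28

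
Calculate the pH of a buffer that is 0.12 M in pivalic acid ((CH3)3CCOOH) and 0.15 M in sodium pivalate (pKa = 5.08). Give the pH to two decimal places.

pH = 5.18

pH = pKa + log([A⁻]/[HA]) = 5.08 + log(0.15/0.12)
pH = 5.08 + (+0.097) = 5.18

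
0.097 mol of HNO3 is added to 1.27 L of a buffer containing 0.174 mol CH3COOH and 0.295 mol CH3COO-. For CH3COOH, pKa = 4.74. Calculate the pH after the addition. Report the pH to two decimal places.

pH = 4.60

Added H+ converts CH3COO- to CH3COOH: CH3COOH → 0.271 mol, CH3COO- → 0.198 mol.
pH = pKa + log([A⁻]/[HA]) = 4.74 + log(0.198/0.271) = 4.74 -0.136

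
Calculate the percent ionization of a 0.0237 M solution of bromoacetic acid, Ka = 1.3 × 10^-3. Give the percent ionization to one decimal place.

20.8%

BrCH2COOH ⇌ BrCH2COO- + H+; let x = [H+] at equilibrium.
Ka = x²/(C₀ − x); solving the quadratic gives x = 4.94 × 10^-3 M.
% ionization = x/C₀ × 100% = 4.94 × 10^-3/0.0237 × 100% = 20.8%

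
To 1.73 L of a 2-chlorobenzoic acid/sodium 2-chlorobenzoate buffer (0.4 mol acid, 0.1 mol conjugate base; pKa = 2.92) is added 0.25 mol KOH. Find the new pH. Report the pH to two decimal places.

pH = 3.29

OH- converts ClC6H4COOH to ClC6H4COO-: ClC6H4COOH → 0.15 mol, ClC6H4COO- → 0.35 mol.
pH = pKa + log(n_ClC6H4COO-/n_ClC6H4COOH) = 2.92 + log(0.35/0.15) = 2.92 + (+0.368)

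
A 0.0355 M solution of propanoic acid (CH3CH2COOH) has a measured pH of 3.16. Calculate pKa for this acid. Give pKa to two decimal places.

[H+] = 10^(-3.16) = 6.92 × 10^-4 M
At equilibrium [HA] = 0.0355 − 6.92 × 10^-4 = 3.48 × 10^-2 M
Ka = [H+][A-]/[HA] = (6.92 × 10^-4)² / 3.48 × 10^-2 = 1.38 × 10^-5
pKa = -log(1.38 × 10^-5) = 4.86

pKa = 4.86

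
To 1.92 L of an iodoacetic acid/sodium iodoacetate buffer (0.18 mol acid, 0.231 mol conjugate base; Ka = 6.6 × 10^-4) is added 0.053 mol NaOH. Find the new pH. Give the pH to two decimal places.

OH- converts ICH2COOH to ICH2COO-: ICH2COOH → 0.127 mol, ICH2COO- → 0.284 mol.
pKa = −log(6.6 × 10^-4) = 3.180
pH = pKa + log(n_ICH2COO-/n_ICH2COOH) = 3.180 + log(0.284/0.127) = 3.180 + (+0.350)

pH = 3.53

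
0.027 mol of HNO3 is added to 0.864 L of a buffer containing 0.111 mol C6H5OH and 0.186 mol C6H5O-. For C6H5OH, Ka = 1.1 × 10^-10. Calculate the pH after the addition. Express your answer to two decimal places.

Added H+ converts C6H5O- to C6H5OH: C6H5OH → 0.138 mol, C6H5O- → 0.159 mol.
pKa = −log(1.1 × 10^-10) = 9.959
pH = pKa + log(n_C6H5O-/n_C6H5OH) = 9.959 + log(0.159/0.138) = 9.959 + (+0.062)

pH = 10.02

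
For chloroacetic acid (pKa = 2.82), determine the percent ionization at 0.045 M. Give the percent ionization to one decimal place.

16.7%

ClCH2COOH ⇌ ClCH2COO- + H+; let x = [H+] at equilibrium.
Ka = 10^(−2.82) = 1.51 × 10^-3
Ka = x²/(C₀ − x); solving the quadratic gives x = 7.52 × 10^-3 M.
% ionization = x/C₀ × 100% = 7.52 × 10^-3/0.045 × 100% = 16.7%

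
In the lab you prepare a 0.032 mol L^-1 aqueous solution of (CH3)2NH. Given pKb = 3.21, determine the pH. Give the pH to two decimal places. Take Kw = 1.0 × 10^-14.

(CH3)2NH + H2O ⇌ (CH3)2NH2+ + OH-
Kb = 10^(−3.21) = 6.17 × 10^-4
From the ICE table, Kb = [OH-]²/(0.032 − [OH-]) = 6.17 × 10^-4.
Here C₀/Kb ≈ 51.9, so the small-[OH-] approximation fails. Use the quadratic:
[OH-] = (−Kb + √(Kb² + 4·Kb·C₀))/2 = 4.15 × 10^-3 M
pOH = −log(4.15 × 10^-3) = 2.38; pH = 14.00 − 2.38 = 11.62

pH = 11.62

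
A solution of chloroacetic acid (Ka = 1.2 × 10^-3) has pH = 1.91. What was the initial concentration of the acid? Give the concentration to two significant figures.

[H+] = 10^(-1.91) = 1.23 × 10^-2 M = x
Ka = x²/(C₀ − x) ⇒ C₀ = x + x²/Ka
C₀ = 1.23 × 10^-2 + (1.23 × 10^-2)²/(1.2 × 10^-3) = 1.38 × 10^-1 M

C₀ = 1.4 × 10^-1 M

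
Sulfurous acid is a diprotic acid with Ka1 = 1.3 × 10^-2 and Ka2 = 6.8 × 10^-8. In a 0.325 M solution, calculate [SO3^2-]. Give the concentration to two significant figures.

First ionization gives [H+] ≈ [HSO3-] = 5.88 × 10^-2 M.
Second step: Ka2 = [H+][SO3^2-]/[HSO3-] ≈ [SO3^2-] (since [H+] ≈ [HSO3-]).
So [SO3^2-] ≈ Ka2.

6.8 × 10^-8 M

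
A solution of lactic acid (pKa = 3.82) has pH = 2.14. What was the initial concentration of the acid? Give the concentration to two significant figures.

C₀ = 3.5 × 10^-1 M

[H+] = 10^(-2.14) = 7.24 × 10^-3 M = x
Ka = 10^(−3.82) = 1.51 × 10^-4
Ka = x²/(C₀ − x) ⇒ C₀ = x + x²/Ka
C₀ = 7.24 × 10^-3 + (7.24 × 10^-3)²/(1.51 × 10^-4) = 3.54 × 10^-1 M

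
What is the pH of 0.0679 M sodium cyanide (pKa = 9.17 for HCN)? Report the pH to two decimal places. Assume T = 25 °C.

CN- is the conjugate base of the weak acid HCN.
Ka = 10^(−9.17) = 6.76 × 10^-10
Kb = Kw/Ka = 1.0×10^-14 / 6.76 × 10^-10 = 1.48 × 10^-5
Kb = [OH-]²/(0.0679 − [OH-]) = 1.48 × 10^-5
Neglecting [OH-] in the denominator: [OH-] = √(1.48 × 10^-5 × 0.0679) = 1.00 × 10^-3 M
([OH-]/C₀ = 1.5% < 5%, so the approximation holds.)
pOH = −log(1.00 × 10^-3) = 3.00; pH = 14.00 − 3.00 = 11.00

pH = 11.00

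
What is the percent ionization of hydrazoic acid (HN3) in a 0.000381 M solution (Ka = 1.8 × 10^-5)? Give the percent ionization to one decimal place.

19.5%

HN3 ⇌ N3- + H+; let x = [H+] at equilibrium.
Solve x² + 1.8e-05x − 6.86e-09 = 0 → x = 7.43 × 10^-5 M
% ionization = x/C₀ × 100% = 7.43 × 10^-5/0.000381 × 100% = 19.5%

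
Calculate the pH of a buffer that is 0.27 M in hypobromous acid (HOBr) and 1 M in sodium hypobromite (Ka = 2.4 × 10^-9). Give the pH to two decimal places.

pKa = −log(2.4 × 10^-9) = 8.620
Henderson–Hasselbalch: pH = pKa + log([OBr-]/[HOBr]) = 8.620 + log(1/0.27)
pH = 8.620 + (+0.569) = 9.19

pH = 9.19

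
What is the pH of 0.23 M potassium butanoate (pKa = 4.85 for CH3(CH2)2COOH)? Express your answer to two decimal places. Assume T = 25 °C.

CH3(CH2)2COO- is the conjugate base of the weak acid CH3(CH2)2COOH.
Ka = 10^(−4.85) = 1.41 × 10^-5
Kb = Kw/Ka = 1.0×10^-14 / 1.41 × 10^-5 = 7.09 × 10^-10
Kb = x²/(0.23 − x) = 7.09 × 10^-10
Since Kb ≪ C₀, x ≈ √(Kb·C₀) = 1.28 × 10^-5 M.
Check: 0.0056% ionized — well under 5%, approximation valid.
pOH = 4.89, so pH = 14.00 − pOH = 9.11

pH = 9.11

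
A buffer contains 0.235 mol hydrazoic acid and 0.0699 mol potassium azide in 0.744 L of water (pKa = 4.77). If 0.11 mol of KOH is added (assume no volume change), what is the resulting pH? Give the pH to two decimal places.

After neutralization: n(HN3) = 0.125 mol, n(N3-) = 0.18 mol.
Henderson–Hasselbalch with mole ratio 0.18/0.125: pH = 4.77 + (+0.158)

pH = 4.93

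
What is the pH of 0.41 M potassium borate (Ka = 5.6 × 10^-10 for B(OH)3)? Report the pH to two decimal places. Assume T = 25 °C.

pH = 11.43

B(OH)4- is the conjugate base of the weak acid B(OH)3.
Kb = Kw/Ka = 1.0×10^-14 / 5.6 × 10^-10 = 1.79 × 10^-5
Kb = x²/(0.41 − x) = 1.79 × 10^-5
Since Kb ≪ C₀, x ≈ √(Kb·C₀) = 2.71 × 10^-3 M.
pOH = 2.57, so pH = 14.00 − pOH = 11.43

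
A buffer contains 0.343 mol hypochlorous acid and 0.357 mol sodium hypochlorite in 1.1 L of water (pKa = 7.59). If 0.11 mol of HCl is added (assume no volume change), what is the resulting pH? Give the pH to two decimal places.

pH = 7.33

Added H+ converts OCl- to HOCl: HOCl → 0.453 mol, OCl- → 0.247 mol.
pH = pKa + log(n_OCl-/n_HOCl) = 7.59 + log(0.247/0.453) = 7.59 + (-0.263)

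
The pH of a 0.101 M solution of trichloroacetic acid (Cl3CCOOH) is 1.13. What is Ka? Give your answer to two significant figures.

Ka = 2.0 × 10^-1

[H+] = 10^(-1.13) = 7.41 × 10^-2 M
At equilibrium [HA] = 0.101 − 7.41 × 10^-2 = 2.69 × 10^-2 M
Ka = [H+][A-]/[HA] = (7.41 × 10^-2)² / 2.69 × 10^-2 = 2.0 × 10^-1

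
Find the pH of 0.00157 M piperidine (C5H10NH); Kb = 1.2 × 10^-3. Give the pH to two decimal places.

pH = 10.95

C5H10NH + H2O ⇌ C5H10NH2+ + OH-
From the ICE table, Kb = [OH-]²/(0.00157 − [OH-]) = 1.2 × 10^-3.
[OH-] is not negligible relative to C₀; solve [OH-]² + 0.0012·[OH-] − 1.88e-06 = 0.
[OH-] = [−0.0012 + √(0.0012² + 7.54e-06)]/2 = 8.98 × 10^-4 M
pOH = 3.05, so pH = 14.00 − pOH = 10.95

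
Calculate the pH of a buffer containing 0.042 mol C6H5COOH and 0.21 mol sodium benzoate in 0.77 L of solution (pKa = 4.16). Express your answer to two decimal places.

Using pH = pKa + log([base]/[acid]) with [base]/[acid] = 0.21/0.042:
pH = 4.16 + (+0.699) = 4.86

pH = 4.86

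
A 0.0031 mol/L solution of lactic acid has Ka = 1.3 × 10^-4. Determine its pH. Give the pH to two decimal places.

pH = 3.24

CH3CH(OH)COOH ⇌ CH3CH(OH)COO- + H+
Ka = x²/(0.0031 − x) = 1.3 × 10^-4
x is not negligible relative to C₀; solve x² + 0.00013·x − 4.03e-07 = 0.
x = (−Ka + √(Ka² + 4·Ka·C₀))/2 = 5.73 × 10^-4 M
pH = −log(5.73 × 10^-4) = 3.24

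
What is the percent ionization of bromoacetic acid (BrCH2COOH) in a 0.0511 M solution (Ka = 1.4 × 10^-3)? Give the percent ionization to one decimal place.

BrCH2COOH ⇌ BrCH2COO- + H+; let x = [H+] at equilibrium.
Ka = x²/(C₀ − x); solving the quadratic gives x = 7.79 × 10^-3 M.
Fraction ionized = 7.79 × 10^-3 / 0.0511 = 0.1524 → 15.2%

15.2%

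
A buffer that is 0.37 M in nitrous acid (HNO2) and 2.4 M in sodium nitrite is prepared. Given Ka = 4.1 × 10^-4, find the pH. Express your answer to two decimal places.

pKa = −log(4.1 × 10^-4) = 3.387
Using pH = pKa + log([base]/[acid]) with [base]/[acid] = 2.4/0.37:
pH = 3.387 + (+0.812) = 4.20

pH = 4.20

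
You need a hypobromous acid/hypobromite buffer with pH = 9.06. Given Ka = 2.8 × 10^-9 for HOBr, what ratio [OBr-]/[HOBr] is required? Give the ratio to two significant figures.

pKa = -log(2.8 × 10^-9) = 8.553
pH = pKa + log(r) ⇒ log(r) = 9.06 − 8.553 = +0.507
r = [OBr-]/[HOBr] = 10^(+0.507) = 3.21

ratio = 3.2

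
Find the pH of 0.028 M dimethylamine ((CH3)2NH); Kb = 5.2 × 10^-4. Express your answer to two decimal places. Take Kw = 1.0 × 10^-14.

pH = 11.55

(CH3)2NH + H2O ⇌ (CH3)2NH2+ + OH-
From the ICE table, Kb = [OH-]²/(0.028 − [OH-]) = 5.2 × 10^-4.
Here C₀/Kb ≈ 53.8, so the small-[OH-] approximation fails. Use the quadratic:
[OH-] = [−0.00052 + √(0.00052² + 5.82e-05)]/2 = 3.56 × 10^-3 M
pOH = −log(3.56 × 10^-3) = 2.45; pH = 14.00 − 2.45 = 11.55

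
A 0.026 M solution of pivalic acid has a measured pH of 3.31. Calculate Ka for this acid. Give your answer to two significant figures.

Ka = 9.4 × 10^-6

[H+] = 10^(-3.31) = 4.90 × 10^-4 M
At equilibrium [HA] = 0.026 − 4.90 × 10^-4 = 2.55 × 10^-2 M
Ka = [H+][A-]/[HA] = (4.90 × 10^-4)² / 2.55 × 10^-2 = 9.4 × 10^-6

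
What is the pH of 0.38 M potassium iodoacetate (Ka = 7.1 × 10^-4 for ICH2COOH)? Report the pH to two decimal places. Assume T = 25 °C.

pH = 8.36

ICH2COO- is the conjugate base of the weak acid ICH2COOH.
Kb = Kw/Ka = 1.0×10^-14 / 7.1 × 10^-4 = 1.41 × 10^-11
Kb = [OH-]²/(0.38 − [OH-]) = 1.41 × 10^-11
Assume [OH-] ≪ 0.38: [OH-] ≈ √(1.41 × 10^-11 × 0.38) = 2.31 × 10^-6 M
([OH-]/C₀ = 0.00061% < 5%, so the approximation holds.)
pOH = −log(2.31 × 10^-6) = 5.64; pH = 14.00 − 5.64 = 8.36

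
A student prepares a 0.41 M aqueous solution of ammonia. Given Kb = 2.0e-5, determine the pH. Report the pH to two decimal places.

NH3 + H2O ⇌ NH4+ + OH-
Let x = [OH-] at equilibrium. Kb = x²/(0.41 − x).
Assume x ≪ 0.41: x ≈ √(2.0 × 10^-5 × 0.41) = 2.86 × 10^-3 M
pOH = −log(2.86 × 10^-3) = 2.54; pH = 14.00 − 2.54 = 11.46

pH = 11.46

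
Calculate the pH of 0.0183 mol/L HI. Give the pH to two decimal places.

HI is a strong acid and dissociates completely, so [H+] = 0.0183 M.
pH = -log(0.0183) = 1.74

pH = 1.74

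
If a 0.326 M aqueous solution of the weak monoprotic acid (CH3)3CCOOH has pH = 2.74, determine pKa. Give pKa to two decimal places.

pKa = 4.99

[H+] = 10^(-2.74) = 1.82 × 10^-3 M
At equilibrium [HA] = 0.326 − 1.82 × 10^-3 = 3.24 × 10^-1 M
Ka = [H+][A-]/[HA] = (1.82 × 10^-3)² / 3.24 × 10^-1 = 1.02 × 10^-5
pKa = -log(1.02 × 10^-5) = 4.99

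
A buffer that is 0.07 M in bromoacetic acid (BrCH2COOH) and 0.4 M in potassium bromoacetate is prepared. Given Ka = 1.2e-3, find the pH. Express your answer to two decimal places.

pH = 3.68

pKa = −log(1.2 × 10^-3) = 2.921
pH = pKa + log([A⁻]/[HA]) = 2.921 + log(0.4/0.07)
pH = 2.921 + (+0.757) = 3.68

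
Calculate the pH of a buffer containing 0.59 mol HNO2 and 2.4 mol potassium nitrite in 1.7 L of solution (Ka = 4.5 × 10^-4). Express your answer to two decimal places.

pH = 3.96

pKa = −log(4.5 × 10^-4) = 3.347
Henderson–Hasselbalch: pH = pKa + log([NO2-]/[HNO2]) = 3.347 + log(2.4/0.59)
pH = 3.347 + (+0.609) = 3.96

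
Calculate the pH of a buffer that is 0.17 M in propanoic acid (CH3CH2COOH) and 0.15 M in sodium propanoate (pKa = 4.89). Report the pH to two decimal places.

Henderson–Hasselbalch: pH = pKa + log([CH3CH2COO-]/[CH3CH2COOH]) = 4.89 + log(0.15/0.17)
pH = 4.89 + (-0.054) = 4.84

pH = 4.84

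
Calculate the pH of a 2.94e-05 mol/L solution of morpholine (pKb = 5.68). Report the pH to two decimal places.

pH = 8.84

C4H8ONH + H2O ⇌ C4H8ONH2+ + OH-
Kb = 10^(−5.68) = 2.09 × 10^-6
Kb = [OH-]²/(2.94e-05 − [OH-]) = 2.09 × 10^-6
The 5% rule fails; solving [OH-]² + Kb·[OH-] − Kb·C₀ = 0 exactly:
[OH-] = [−2.09e-06 + √(2.09e-06² + 2.46e-10)]/2 = 6.86 × 10^-6 M
pOH = −log(6.86 × 10^-6) = 5.16; pH = 14.00 − 5.16 = 8.84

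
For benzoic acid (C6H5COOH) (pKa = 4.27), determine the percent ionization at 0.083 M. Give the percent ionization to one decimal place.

C6H5COOH ⇌ C6H5COO- + H+; let x = [H+] at equilibrium.
Ka = 10^(−4.27) = 5.37 × 10^-5
x ≈ √(Ka·C₀) = √(5.37 × 10^-5 × 0.083) = 2.11 × 10^-3 M
Fraction ionized = 2.11 × 10^-3 / 0.083 = 0.0254 → 2.5%

2.5%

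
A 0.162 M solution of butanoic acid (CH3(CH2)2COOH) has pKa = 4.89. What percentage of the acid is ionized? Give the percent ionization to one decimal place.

CH3(CH2)2COOH ⇌ CH3(CH2)2COO- + H+; let x = [H+] at equilibrium.
Ka = 10^(−4.89) = 1.29 × 10^-5
x ≈ √(Ka·C₀) = √(1.29 × 10^-5 × 0.162) = 1.45 × 10^-3 M
% ionization = x/C₀ × 100% = 1.45 × 10^-3/0.162 × 100% = 0.9%

0.9%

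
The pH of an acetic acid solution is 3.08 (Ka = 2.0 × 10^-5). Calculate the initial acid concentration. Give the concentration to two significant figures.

[H+] = 10^(-3.08) = 8.32 × 10^-4 M = x
Ka = x²/(C₀ − x) ⇒ C₀ = x + x²/Ka
C₀ = 8.32 × 10^-4 + (8.32 × 10^-4)²/(2.0 × 10^-5) = 3.54 × 10^-2 M

C₀ = 3.5 × 10^-2 M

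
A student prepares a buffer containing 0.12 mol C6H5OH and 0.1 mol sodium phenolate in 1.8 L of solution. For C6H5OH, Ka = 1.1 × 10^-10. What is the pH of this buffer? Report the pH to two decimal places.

pKa = −log(1.1 × 10^-10) = 9.959
pH = pKa + log([A⁻]/[HA]) = 9.959 + log(0.1/0.12)
pH = 9.959 + (-0.079) = 9.88

pH = 9.88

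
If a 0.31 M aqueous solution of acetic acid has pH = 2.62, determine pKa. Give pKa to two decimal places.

pKa = 4.73

[H+] = 10^(-2.62) = 2.40 × 10^-3 M
At equilibrium [HA] = 0.31 − 2.40 × 10^-3 = 3.08 × 10^-1 M
Ka = [H+][A-]/[HA] = (2.40 × 10^-3)² / 3.08 × 10^-1 = 1.87 × 10^-5
pKa = -log(1.87 × 10^-5) = 4.73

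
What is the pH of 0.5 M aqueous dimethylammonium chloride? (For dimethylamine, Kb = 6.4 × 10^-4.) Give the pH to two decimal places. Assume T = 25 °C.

(CH3)2NH2+ is the conjugate acid of the weak base (CH3)2NH.
Ka = Kw/Kb = 1.0×10^-14 / 6.4 × 10^-4 = 1.56 × 10^-11
From the ICE table, Ka = x²/(0.5 − x) = 1.56 × 10^-11.
Since Ka ≪ C₀, x ≈ √(Ka·C₀) = 2.79 × 10^-6 M.
pH = −log(2.79 × 10^-6) = 5.55

pH = 5.55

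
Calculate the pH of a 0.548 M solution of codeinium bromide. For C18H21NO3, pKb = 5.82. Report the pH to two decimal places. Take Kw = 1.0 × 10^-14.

C18H22NO3+ is the conjugate acid of the weak base C18H21NO3.
Kb = 10^(−5.82) = 1.51 × 10^-6
Ka = Kw/Kb = 1.0×10^-14 / 1.51 × 10^-6 = 6.62 × 10^-9
Ka = x²/(0.548 − x) = 6.62 × 10^-9
Neglecting x in the denominator: x = √(6.62 × 10^-9 × 0.548) = 6.02 × 10^-5 M
(x/C₀ = 0.011% < 5%, so the approximation holds.)
pH = −log(6.02 × 10^-5) = 4.22

pH = 4.22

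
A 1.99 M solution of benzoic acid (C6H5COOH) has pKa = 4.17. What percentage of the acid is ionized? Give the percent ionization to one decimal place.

C6H5COOH ⇌ C6H5COO- + H+; let x = [H+] at equilibrium.
Ka = 10^(−4.17) = 6.76 × 10^-5
x ≈ √(Ka·C₀) = √(6.76 × 10^-5 × 1.99) = 1.16 × 10^-2 M
% ionization = x/C₀ × 100% = 1.16 × 10^-2/1.99 × 100% = 0.6%

0.6%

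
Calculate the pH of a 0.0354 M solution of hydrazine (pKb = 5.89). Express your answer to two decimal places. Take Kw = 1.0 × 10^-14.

N2H4 + H2O ⇌ N2H5+ + OH-
Kb = 10^(−5.89) = 1.29 × 10^-6
Kb = [OH-]²/(0.0354 − [OH-]) = 1.29 × 10^-6
Since Kb ≪ C₀, [OH-] ≈ √(Kb·C₀) = 2.14 × 10^-4 M.
([OH-]/C₀ = 0.6% < 5%, so the approximation holds.)
pOH = −log(2.14 × 10^-4) = 3.67; pH = 14.00 − 3.67 = 10.33

pH = 10.33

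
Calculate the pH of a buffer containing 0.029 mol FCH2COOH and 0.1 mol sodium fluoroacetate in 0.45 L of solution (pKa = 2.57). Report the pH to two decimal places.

Using pH = pKa + log([base]/[acid]) with [base]/[acid] = 0.1/0.029:
pH = 2.57 + (+0.538) = 3.11

pH = 3.11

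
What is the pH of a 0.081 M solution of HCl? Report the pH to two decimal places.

HCl is a strong acid and dissociates completely, so [H+] = 0.081 M.
pH = -log(0.081) = 1.09

pH = 1.09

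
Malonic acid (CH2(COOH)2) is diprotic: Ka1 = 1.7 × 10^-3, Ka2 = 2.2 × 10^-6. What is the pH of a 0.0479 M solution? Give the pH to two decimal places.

Since Ka1 ≫ Ka2, the first ionization dominates [H+].
Ka1 = x²/(0.0479 − x) = 1.7 × 10^-3
Solving the quadratic: x = (−Ka1 + √(Ka1² + 4·Ka1·C₀))/2 = 8.21 × 10^-3 M
pH = −log(8.21 × 10^-3) = 2.09

pH = 2.09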